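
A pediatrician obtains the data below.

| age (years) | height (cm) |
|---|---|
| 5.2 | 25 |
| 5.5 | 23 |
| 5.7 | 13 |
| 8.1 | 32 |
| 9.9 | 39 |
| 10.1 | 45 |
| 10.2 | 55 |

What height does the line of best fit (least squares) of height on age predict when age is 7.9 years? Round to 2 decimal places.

n = 7, Σx = 54.7, Σy = 232, Σxy = 1991.4, Σx² = 459.45
Sxx = Σx² − (Σx)²/n = 459.45 − 427.441429 = 32.008571
Sxy = Σxy − (Σx)(Σy)/n = 1991.4 − 1812.914286 = 178.485714
b = Sxy/Sxx = 178.485714/32.008571 = 5.576185
a = ȳ − b·x̄ = 33.142857 − 5.576185·7.814286 = -10.431045
ŷ(7.9) = a + b·7.9 = -10.431045 + 5.576185·7.9 = 33.620816

33.62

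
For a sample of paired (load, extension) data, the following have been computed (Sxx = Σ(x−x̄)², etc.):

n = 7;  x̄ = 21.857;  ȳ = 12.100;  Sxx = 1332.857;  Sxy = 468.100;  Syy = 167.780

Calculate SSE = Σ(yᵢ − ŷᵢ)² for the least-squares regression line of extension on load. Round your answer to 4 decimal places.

3.3831

b = Sxy/Sxx = 468.1/1332.857 = 0.351200
SSE = Syy − b·Sxy = 167.78 − 0.351200·468.1 = 3.383062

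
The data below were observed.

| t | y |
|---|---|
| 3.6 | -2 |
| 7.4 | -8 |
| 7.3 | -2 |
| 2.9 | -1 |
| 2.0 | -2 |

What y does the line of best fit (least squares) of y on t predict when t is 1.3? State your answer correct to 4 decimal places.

n = 5, Σx = 23.2, Σy = -15, Σxy = -87.9, Σx² = 133.42
Sxx = Σx² − (Σx)²/n = 133.42 − 107.648 = 25.772
Sxy = Σxy − (Σx)(Σy)/n = -87.9 − (-69.6) = -18.3
b = Sxy/Sxx = -18.3/25.772 = -0.710073
a = ȳ − b·x̄ = -3 − (-0.710073)·4.64 = 0.294738
ŷ(1.3) = a + b·1.3 = 0.294738 + (-0.710073)·1.3 = -0.628356

-0.6284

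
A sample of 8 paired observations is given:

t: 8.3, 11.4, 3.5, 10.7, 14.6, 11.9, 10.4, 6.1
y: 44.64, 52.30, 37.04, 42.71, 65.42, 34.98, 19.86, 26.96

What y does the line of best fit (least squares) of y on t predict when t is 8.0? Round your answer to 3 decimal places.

n = 8, Σx = 76.9, Σy = 323.91, Σxy = 3295.763, Σx² = 825.73
Sxx = Σx² − (Σx)²/n = 825.73 − 739.20125 = 86.52875
Sxy = Σxy − (Σx)(Σy)/n = 3295.763 − 3113.584875 = 182.178125
b = Sxy/Sxx = 182.178125/86.52875 = 2.105406
a = ȳ − b·x̄ = 40.48875 − 2.105406·9.6125 = 20.250538
ŷ(8.0) = a + b·8.0 = 20.250538 + 2.105406·8 = 37.093783

37.094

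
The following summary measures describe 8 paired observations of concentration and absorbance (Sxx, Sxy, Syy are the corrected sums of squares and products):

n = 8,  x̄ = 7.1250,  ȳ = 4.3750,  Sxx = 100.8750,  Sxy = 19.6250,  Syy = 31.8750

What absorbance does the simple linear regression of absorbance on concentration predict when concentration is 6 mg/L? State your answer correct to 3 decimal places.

4.156

b = Sxy/Sxx = 19.625/100.875 = 0.194548
a = ȳ − b·x̄ = 4.375 − 0.194548·7.125 = 2.988848
ŷ(6) = a + b·6 = 2.988848 + 0.194548·6 = 4.156134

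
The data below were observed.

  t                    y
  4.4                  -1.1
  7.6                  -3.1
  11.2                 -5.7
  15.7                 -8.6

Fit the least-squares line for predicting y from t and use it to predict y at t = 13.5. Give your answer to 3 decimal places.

-7.151

n = 4, Σx = 38.9, Σy = -18.5, Σxy = -227.26, Σx² = 449.05
Sxx = Σx² − (Σx)²/n = 449.05 − 378.3025 = 70.7475
Sxy = Σxy − (Σx)(Σy)/n = -227.26 − (-179.9125) = -47.3475
b = Sxy/Sxx = -47.3475/70.7475 = -0.669246
a = ȳ − b·x̄ = -4.625 − (-0.669246)·9.725 = 1.883420
ŷ(13.5) = a + b·13.5 = 1.883420 + (-0.669246)·13.5 = -7.151405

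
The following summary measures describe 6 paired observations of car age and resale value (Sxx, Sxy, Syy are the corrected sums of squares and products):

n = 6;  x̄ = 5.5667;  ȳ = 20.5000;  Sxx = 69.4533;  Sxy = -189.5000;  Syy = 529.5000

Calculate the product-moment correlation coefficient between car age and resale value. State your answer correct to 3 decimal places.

r = Sxy/√(Sxx·Syy) = -189.5/√(36775.52235) = -189.5/191.769451 = -0.988166

-0.988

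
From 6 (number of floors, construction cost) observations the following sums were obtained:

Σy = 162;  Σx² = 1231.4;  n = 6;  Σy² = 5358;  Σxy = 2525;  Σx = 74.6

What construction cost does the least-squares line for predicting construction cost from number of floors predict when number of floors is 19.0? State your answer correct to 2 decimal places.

38.04

Sxx = Σx² − (Σx)²/n = 1231.4 − 927.526667 = 303.873333
Sxy = Σxy − (Σx)(Σy)/n = 2525 − 2014.2 = 510.8
b = Sxy/Sxx = 510.8/303.873333 = 1.680964
a = ȳ − b·x̄ = 27 − 1.680964·12.433333 = 6.100020
ŷ(19.0) = a + b·19.0 = 6.100020 + 1.680964·19 = 38.038327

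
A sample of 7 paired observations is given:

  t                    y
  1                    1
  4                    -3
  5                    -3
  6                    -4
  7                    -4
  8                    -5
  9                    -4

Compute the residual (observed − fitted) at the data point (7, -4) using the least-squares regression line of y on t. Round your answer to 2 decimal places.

-0.02

n = 7, Σx = 40, Σy = -22, Σxy = -154, Σx² = 272
Sxx = Σx² − (Σx)²/n = 272 − 228.571429 = 43.428571
Sxy = Σxy − (Σx)(Σy)/n = -154 − (-125.714286) = -28.285714
b = Sxy/Sxx = -28.285714/43.428571 = -0.651316
a = ȳ − b·x̄ = -3.142857 − (-0.651316)·5.714286 = 0.578947
ŷ(7) = 0.578947 + (-0.651316)·7 = -3.980263
residual = y − ŷ = -4 − (-3.980263) = -0.019737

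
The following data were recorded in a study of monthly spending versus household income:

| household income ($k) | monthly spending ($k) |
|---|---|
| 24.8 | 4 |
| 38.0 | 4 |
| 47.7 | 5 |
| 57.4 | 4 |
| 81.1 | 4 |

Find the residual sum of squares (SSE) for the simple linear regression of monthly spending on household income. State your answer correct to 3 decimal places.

0.798

n = 5, Σx = 249, Σy = 21, Σxy = 1043.7, Σx² = 14206.3, Σy² = 89
Sxx = Σx² − (Σx)²/n = 14206.3 − 12400.2 = 1806.1
Sxy = Σxy − (Σx)(Σy)/n = 1043.7 − 1045.8 = -2.1
Syy = Σy² − (Σy)²/n = 89 − 88.2 = 0.8
b = Sxy/Sxx = -2.1/1806.1 = -0.001163
SSE = Syy − b·Sxy = 0.8 − (-0.001163)·(-2.1) = 0.797558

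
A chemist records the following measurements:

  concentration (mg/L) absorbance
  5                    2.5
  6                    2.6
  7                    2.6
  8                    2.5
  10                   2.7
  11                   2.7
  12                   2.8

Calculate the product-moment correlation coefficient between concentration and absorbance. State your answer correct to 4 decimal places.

n = 7, Σx = 59, Σy = 18.4, Σxy = 156.6, Σx² = 539, Σy² = 48.44
Sxx = Σx² − (Σx)²/n = 539 − 497.285714 = 41.714286
Sxy = Σxy − (Σx)(Σy)/n = 156.6 − 155.085714 = 1.514286
Syy = Σy² − (Σy)²/n = 48.44 − 48.365714 = 0.074286
r = Sxy/√(Sxx·Syy) = 1.514286/√(3.098776) = 1.514286/1.760334 = 0.860226

0.8602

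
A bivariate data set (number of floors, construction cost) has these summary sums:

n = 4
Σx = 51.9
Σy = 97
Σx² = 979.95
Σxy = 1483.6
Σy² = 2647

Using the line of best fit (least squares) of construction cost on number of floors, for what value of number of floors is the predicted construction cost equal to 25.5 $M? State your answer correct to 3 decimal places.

Sxx = Σx² − (Σx)²/n = 979.95 − 673.4025 = 306.5475
Sxy = Σxy − (Σx)(Σy)/n = 1483.6 − 1258.575 = 225.025
b = Sxy/Sxx = 225.025/306.5475 = 0.734062
a = ȳ − b·x̄ = 24.25 − 0.734062·12.975 = 14.725540
Set a + b·x = 25.5: x = (25.5 − 14.725540) / 0.734062 = 14.677852

14.678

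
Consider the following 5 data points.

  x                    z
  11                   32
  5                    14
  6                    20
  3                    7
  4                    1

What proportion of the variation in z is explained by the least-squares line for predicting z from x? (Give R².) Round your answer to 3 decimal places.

n = 5, Σx = 29, Σy = 74, Σxy = 567, Σx² = 207, Σy² = 1670
Sxx = Σx² − (Σx)²/n = 207 − 168.2 = 38.8
Sxy = Σxy − (Σx)(Σy)/n = 567 − 429.2 = 137.8
Syy = Σy² − (Σy)²/n = 1670 − 1095.2 = 574.8
R² = Sxy²/(Sxx·Syy) = (137.8)²/(38.8·574.8) = 0.851432

0.851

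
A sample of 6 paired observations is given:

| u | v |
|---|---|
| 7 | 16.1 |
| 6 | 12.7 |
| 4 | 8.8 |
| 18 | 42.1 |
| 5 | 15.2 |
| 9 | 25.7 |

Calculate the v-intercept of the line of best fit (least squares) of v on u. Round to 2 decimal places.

n = 6, Σx = 49, Σy = 120.6, Σxy = 1289.2, Σx² = 531
Sxx = Σx² − (Σx)²/n = 531 − 400.166667 = 130.833333
Sxy = Σxy − (Σx)(Σy)/n = 1289.2 − 984.9 = 304.3
b = Sxy/Sxx = 304.3/130.833333 = 2.325860
a = ȳ − b·x̄ = 20.1 − 2.325860·8.166667 = 1.105478

1.11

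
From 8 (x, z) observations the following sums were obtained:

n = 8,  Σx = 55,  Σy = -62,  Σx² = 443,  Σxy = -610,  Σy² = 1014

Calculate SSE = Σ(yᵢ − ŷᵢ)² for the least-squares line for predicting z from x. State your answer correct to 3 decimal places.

13.052

Sxx = Σx² − (Σx)²/n = 443 − 378.125 = 64.875
Sxy = Σxy − (Σx)(Σy)/n = -610 − (-426.25) = -183.75
Syy = Σy² − (Σy)²/n = 1014 − 480.5 = 533.5
b = Sxy/Sxx = -183.75/64.875 = -2.832370
SSE = Syy − b·Sxy = 533.5 − (-2.832370)·(-183.75) = 13.052023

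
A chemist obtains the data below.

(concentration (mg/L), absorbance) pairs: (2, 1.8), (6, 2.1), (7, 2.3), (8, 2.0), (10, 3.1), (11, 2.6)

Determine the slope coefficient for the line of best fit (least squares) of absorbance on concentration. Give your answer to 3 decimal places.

n = 6, Σx = 44, Σy = 13.9, Σxy = 107.9, Σx² = 374
Sxx = Σx² − (Σx)²/n = 374 − 322.666667 = 51.333333
Sxy = Σxy − (Σx)(Σy)/n = 107.9 − 101.933333 = 5.966667
b = Sxy/Sxx = 5.966667/51.333333 = 0.116234

0.116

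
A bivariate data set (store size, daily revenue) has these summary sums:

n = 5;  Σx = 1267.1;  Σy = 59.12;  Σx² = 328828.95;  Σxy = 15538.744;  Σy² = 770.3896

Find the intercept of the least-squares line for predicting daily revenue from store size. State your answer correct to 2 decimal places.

Sxx = Σx² − (Σx)²/n = 328828.95 − 321108.482 = 7720.468
Sxy = Σxy − (Σx)(Σy)/n = 15538.744 − 14982.1904 = 556.5536
b = Sxy/Sxx = 556.5536/7720.468 = 0.072088
a = ȳ − b·x̄ = 11.824 − 0.072088·253.42 = -6.444557

-6.44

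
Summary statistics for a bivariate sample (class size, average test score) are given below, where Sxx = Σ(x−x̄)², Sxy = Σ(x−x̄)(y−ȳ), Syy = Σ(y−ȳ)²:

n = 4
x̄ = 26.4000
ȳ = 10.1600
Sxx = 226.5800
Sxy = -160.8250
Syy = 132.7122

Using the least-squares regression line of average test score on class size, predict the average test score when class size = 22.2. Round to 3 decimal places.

13.141

b = Sxy/Sxx = -160.825/226.58 = -0.709793
a = ȳ − b·x̄ = 10.16 − (-0.709793)·26.4 = 28.898547
ŷ(22.2) = a + b·22.2 = 28.898547 + (-0.709793)·22.2 = 13.141132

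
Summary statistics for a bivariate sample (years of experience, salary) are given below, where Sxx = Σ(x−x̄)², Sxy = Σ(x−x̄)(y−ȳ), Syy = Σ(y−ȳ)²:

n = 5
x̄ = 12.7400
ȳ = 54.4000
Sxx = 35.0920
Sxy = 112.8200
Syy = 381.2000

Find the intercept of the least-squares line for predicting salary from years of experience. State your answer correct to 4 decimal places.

b = Sxy/Sxx = 112.82/35.092 = 3.214978
a = ȳ − b·x̄ = 54.4 − 3.214978·12.74 = 13.441183

13.4412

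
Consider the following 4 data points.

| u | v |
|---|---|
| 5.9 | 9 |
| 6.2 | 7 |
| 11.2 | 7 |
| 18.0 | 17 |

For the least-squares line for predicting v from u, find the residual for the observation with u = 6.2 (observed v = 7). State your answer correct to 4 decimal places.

n = 4, Σx = 41.3, Σy = 40, Σxy = 480.9, Σx² = 522.69
Sxx = Σx² − (Σx)²/n = 522.69 − 426.4225 = 96.2675
Sxy = Σxy − (Σx)(Σy)/n = 480.9 − 413 = 67.9
b = Sxy/Sxx = 67.9/96.2675 = 0.705326
a = ȳ − b·x̄ = 10 − 0.705326·10.325 = 2.717506
ŷ(6.2) = 2.717506 + 0.705326·6.2 = 7.090529
residual = y − ŷ = 7 − 7.090529 = -0.090529

-0.0905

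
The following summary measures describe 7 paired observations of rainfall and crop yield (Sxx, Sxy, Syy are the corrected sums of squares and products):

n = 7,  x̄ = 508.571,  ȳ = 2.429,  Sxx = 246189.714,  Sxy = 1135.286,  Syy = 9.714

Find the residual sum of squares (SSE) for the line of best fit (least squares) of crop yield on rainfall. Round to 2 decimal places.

b = Sxy/Sxx = 1135.286/246189.714 = 0.004611
SSE = Syy − b·Sxy = 9.714 − 0.004611·1135.286 = 4.478711

4.48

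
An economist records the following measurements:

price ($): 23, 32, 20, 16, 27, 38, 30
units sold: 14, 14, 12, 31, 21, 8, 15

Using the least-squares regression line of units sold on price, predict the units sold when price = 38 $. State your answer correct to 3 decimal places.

8.734

n = 7, Σx = 186, Σy = 115, Σxy = 2827, Σx² = 5282
Sxx = Σx² − (Σx)²/n = 5282 − 4942.285714 = 339.714286
Sxy = Σxy − (Σx)(Σy)/n = 2827 − 3055.714286 = -228.714286
b = Sxy/Sxx = -228.714286/339.714286 = -0.673255
a = ȳ − b·x̄ = 16.428571 − (-0.673255)·26.571429 = 34.317914
ŷ(38) = a + b·38 = 34.317914 + (-0.673255)·38 = 8.734230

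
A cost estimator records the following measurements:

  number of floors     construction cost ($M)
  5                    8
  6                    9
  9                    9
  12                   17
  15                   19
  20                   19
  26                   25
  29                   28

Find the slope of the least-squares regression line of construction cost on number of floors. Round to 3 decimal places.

n = 8, Σx = 122, Σy = 134, Σxy = 2506, Σx² = 2428
Sxx = Σx² − (Σx)²/n = 2428 − 1860.5 = 567.5
Sxy = Σxy − (Σx)(Σy)/n = 2506 − 2043.5 = 462.5
b = Sxy/Sxx = 462.5/567.5 = 0.814978

0.815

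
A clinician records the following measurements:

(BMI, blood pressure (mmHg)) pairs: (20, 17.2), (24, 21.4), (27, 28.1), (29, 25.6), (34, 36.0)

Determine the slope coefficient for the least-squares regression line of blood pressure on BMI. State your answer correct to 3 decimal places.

n = 5, Σx = 134, Σy = 128.3, Σxy = 3582.7, Σx² = 3702
Sxx = Σx² − (Σx)²/n = 3702 − 3591.2 = 110.8
Sxy = Σxy − (Σx)(Σy)/n = 3582.7 − 3438.44 = 144.26
b = Sxy/Sxx = 144.26/110.8 = 1.301986

1.302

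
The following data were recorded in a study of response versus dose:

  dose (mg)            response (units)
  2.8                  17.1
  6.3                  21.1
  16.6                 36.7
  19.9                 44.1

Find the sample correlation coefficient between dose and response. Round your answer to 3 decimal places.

0.996

n = 4, Σx = 45.6, Σy = 119, Σxy = 1667.62, Σx² = 719.1, Σy² = 4029.32
Sxx = Σx² − (Σx)²/n = 719.1 − 519.84 = 199.26
Sxy = Σxy − (Σx)(Σy)/n = 1667.62 − 1356.6 = 311.02
Syy = Σy² − (Σy)²/n = 4029.32 − 3540.25 = 489.07
r = Sxy/√(Sxx·Syy) = 311.02/√(97452.0882) = 311.02/312.173170 = 0.996306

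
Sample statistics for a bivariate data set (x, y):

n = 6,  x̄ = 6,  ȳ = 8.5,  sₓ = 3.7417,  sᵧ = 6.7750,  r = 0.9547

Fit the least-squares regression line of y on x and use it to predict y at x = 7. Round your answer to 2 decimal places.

b = r · sᵧ/sₓ = 0.9547 · 6.775/3.7417 = 1.728651
a = ȳ − b·x̄ = 8.5 − 1.728651·6 = -1.871904
ŷ(7) = a + b·7 = -1.871904 + 1.728651·7 = 10.228651

10.23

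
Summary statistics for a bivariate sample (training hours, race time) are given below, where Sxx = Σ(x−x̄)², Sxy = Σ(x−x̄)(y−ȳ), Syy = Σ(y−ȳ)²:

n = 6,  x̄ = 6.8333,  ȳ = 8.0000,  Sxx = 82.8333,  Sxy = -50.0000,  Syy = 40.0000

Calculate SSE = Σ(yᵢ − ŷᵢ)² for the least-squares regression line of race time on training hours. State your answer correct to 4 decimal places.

9.8189

b = Sxy/Sxx = -50/82.8333 = -0.603622
SSE = Syy − b·Sxy = 40 − (-0.603622)·(-50) = 9.818901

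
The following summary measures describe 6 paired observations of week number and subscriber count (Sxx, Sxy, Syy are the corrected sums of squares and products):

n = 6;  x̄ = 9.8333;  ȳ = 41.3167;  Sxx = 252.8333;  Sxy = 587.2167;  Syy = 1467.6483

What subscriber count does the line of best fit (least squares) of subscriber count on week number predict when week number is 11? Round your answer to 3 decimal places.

b = Sxy/Sxx = 587.2167/252.8333 = 2.322545
a = ȳ − b·x̄ = 41.3167 − 2.322545·9.8333 = 18.478419
ŷ(11) = a + b·11 = 18.478419 + 2.322545·11 = 44.026413

44.026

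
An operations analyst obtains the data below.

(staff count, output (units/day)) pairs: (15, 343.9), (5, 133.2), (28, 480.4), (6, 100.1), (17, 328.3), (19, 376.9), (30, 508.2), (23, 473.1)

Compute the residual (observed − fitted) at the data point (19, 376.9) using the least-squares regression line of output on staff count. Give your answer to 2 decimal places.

n = 8, Σx = 143, Σy = 2744.1, Σxy = 58745.8, Σx² = 3149
Sxx = Σx² − (Σx)²/n = 3149 − 2556.125 = 592.875
Sxy = Σxy − (Σx)(Σy)/n = 58745.8 − 49050.7875 = 9695.0125
b = Sxy/Sxx = 9695.0125/592.875 = 16.352541
a = ȳ − b·x̄ = 343.0125 − 16.352541·17.875 = 50.710837
ŷ(19) = 50.710837 + 16.352541·19 = 361.409108
residual = y − ŷ = 376.9 − 361.409108 = 15.490892

15.49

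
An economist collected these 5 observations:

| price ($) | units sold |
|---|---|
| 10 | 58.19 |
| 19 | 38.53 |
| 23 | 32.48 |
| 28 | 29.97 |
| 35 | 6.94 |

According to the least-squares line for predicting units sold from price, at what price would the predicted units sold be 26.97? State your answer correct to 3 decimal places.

n = 5, Σx = 115, Σy = 166.11, Σxy = 3143.07, Σx² = 2999
Sxx = Σx² − (Σx)²/n = 2999 − 2645 = 354
Sxy = Σxy − (Σx)(Σy)/n = 3143.07 − 3820.53 = -677.46
b = Sxy/Sxx = -677.46/354 = -1.913729
a = ȳ − b·x̄ = 33.222 − (-1.913729)·23 = 77.237763
Set a + b·x = 26.97: x = (26.97 − 77.237763) / (-1.913729) = 26.266921

26.267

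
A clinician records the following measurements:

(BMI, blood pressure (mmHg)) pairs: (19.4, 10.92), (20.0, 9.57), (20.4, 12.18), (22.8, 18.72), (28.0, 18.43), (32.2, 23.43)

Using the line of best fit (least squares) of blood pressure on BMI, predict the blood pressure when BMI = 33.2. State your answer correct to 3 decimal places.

24.600

n = 6, Σx = 142.8, Σy = 93.25, Σxy = 2349.022, Σx² = 3533.2
Sxx = Σx² − (Σx)²/n = 3533.2 − 3398.64 = 134.56
Sxy = Σxy − (Σx)(Σy)/n = 2349.022 − 2219.35 = 129.672
b = Sxy/Sxx = 129.672/134.56 = 0.963674
a = ȳ − b·x̄ = 15.541667 − 0.963674·23.8 = -7.393779
ŷ(33.2) = a + b·33.2 = -7.393779 + 0.963674·33.2 = 24.600204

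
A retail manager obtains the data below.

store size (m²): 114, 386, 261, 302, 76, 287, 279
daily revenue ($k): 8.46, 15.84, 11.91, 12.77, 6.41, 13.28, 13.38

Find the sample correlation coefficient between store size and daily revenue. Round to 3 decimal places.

0.988

n = 7, Σx = 1705, Σy = 82.05, Σxy = 22075.27, Σx² = 487303, Σy² = 1023.8691
Sxx = Σx² − (Σx)²/n = 487303 − 415289.285714 = 72013.714286
Sxy = Σxy − (Σx)(Σy)/n = 22075.27 − 19985.035714 = 2090.234286
Syy = Σy² − (Σy)²/n = 1023.8691 − 961.743214 = 62.125886
r = Sxy/√(Sxx·Syy) = 2090.234286/√(4473915.783576) = 2090.234286/2115.163300 = 0.988214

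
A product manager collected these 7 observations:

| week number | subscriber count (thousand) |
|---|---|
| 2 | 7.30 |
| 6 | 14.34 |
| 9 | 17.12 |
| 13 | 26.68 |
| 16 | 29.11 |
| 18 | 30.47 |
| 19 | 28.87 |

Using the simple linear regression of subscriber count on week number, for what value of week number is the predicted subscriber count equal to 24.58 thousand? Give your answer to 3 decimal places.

13.744

n = 7, Σx = 83, Σy = 153.89, Σxy = 2164.31, Σx² = 1231
Sxx = Σx² − (Σx)²/n = 1231 − 984.142857 = 246.857143
Sxy = Σxy − (Σx)(Σy)/n = 2164.31 − 1824.695714 = 339.614286
b = Sxy/Sxx = 339.614286/246.857143 = 1.375752
a = ȳ − b·x̄ = 21.984286 − 1.375752·11.857143 = 5.671794
Set a + b·x = 24.58: x = (24.58 − 5.671794) / 1.375752 = 13.743903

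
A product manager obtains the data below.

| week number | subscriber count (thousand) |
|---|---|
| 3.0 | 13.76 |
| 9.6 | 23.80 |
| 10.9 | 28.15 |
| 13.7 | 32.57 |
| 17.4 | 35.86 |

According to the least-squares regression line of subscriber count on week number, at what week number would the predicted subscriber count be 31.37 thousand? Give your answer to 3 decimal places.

n = 5, Σx = 54.6, Σy = 134.14, Σxy = 1646.768, Σx² = 710.42
Sxx = Σx² − (Σx)²/n = 710.42 − 596.232 = 114.188
Sxy = Σxy − (Σx)(Σy)/n = 1646.768 − 1464.8088 = 181.9592
b = Sxy/Sxx = 181.9592/114.188 = 1.593505
a = ȳ − b·x̄ = 26.828 − 1.593505·10.92 = 9.426921
Set a + b·x = 31.37: x = (31.37 − 9.426921) / 1.593505 = 13.770320

13.770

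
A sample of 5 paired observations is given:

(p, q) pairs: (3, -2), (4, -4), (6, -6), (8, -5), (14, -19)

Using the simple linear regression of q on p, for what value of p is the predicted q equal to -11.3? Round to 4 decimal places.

n = 5, Σx = 35, Σy = -36, Σxy = -364, Σx² = 321
Sxx = Σx² − (Σx)²/n = 321 − 245 = 76
Sxy = Σxy − (Σx)(Σy)/n = -364 − (-252) = -112
b = Sxy/Sxx = -112/76 = -1.473684
a = ȳ − b·x̄ = -7.2 − (-1.473684)·7 = 3.115789
Set a + b·x = -11.3: x = (-11.3 − 3.115789) / (-1.473684) = 9.782143

9.7821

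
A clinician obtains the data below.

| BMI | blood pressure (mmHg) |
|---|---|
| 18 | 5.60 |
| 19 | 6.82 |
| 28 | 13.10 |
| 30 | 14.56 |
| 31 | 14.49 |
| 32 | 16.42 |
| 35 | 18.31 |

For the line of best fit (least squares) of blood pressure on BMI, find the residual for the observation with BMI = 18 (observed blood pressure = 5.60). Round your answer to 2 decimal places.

-0.20

n = 7, Σx = 193, Σy = 89.3, Σxy = 2649.46, Σx² = 5579
Sxx = Σx² − (Σx)²/n = 5579 − 5321.285714 = 257.714286
Sxy = Σxy − (Σx)(Σy)/n = 2649.46 − 2462.128571 = 187.331429
b = Sxy/Sxx = 187.331429/257.714286 = 0.726896
a = ȳ − b·x̄ = 12.757143 − 0.726896·27.571429 = -7.284412
ŷ(18) = -7.284412 + 0.726896·18 = 5.799712
residual = y − ŷ = 5.60 − 5.799712 = -0.199712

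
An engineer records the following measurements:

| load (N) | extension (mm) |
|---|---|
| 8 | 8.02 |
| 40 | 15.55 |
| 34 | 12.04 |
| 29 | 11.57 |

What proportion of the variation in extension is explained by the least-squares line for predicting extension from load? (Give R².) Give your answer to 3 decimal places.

n = 4, Σx = 111, Σy = 47.18, Σxy = 1431.05, Σx² = 3661, Σy² = 584.9494
Sxx = Σx² − (Σx)²/n = 3661 − 3080.25 = 580.75
Sxy = Σxy − (Σx)(Σy)/n = 1431.05 − 1309.245 = 121.805
Syy = Σy² − (Σy)²/n = 584.9494 − 556.4881 = 28.4613
R² = Sxy²/(Sxx·Syy) = (121.805)²/(580.75·28.4613) = 0.897607

0.898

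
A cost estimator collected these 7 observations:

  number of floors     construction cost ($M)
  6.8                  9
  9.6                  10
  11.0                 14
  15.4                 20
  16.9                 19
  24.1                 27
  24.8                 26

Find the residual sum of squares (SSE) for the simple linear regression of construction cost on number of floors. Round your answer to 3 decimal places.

10.959

n = 7, Σx = 108.6, Σy = 125, Σxy = 2235.8, Σx² = 1978.02, Σy² = 2543
Sxx = Σx² − (Σx)²/n = 1978.02 − 1684.851429 = 293.168571
Sxy = Σxy − (Σx)(Σy)/n = 2235.8 − 1939.285714 = 296.514286
Syy = Σy² − (Σy)²/n = 2543 − 2232.142857 = 310.857143
b = Sxy/Sxx = 296.514286/293.168571 = 1.011412
SSE = Syy − b·Sxy = 310.857143 − 1.011412·296.514286 = 10.958961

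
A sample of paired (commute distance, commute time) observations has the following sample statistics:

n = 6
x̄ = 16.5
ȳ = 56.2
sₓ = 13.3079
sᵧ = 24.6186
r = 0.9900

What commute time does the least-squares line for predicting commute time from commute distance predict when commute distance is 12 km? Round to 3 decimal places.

47.959

b = r · sᵧ/sₓ = 0.99 · 24.6186/13.3079 = 1.831424
a = ȳ − b·x̄ = 56.2 − 1.831424·16.5 = 25.981496
ŷ(12) = a + b·12 = 25.981496 + 1.831424·12 = 47.958590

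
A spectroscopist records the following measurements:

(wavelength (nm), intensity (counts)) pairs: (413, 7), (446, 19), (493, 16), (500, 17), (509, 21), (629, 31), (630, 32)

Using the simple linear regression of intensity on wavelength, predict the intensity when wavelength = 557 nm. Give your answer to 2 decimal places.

24.36

n = 7, Σx = 3620, Σy = 143, Σxy = 78101, Σx² = 1914156
Sxx = Σx² − (Σx)²/n = 1914156 − 1872057.142857 = 42098.857143
Sxy = Σxy − (Σx)(Σy)/n = 78101 − 73951.428571 = 4149.571429
b = Sxy/Sxx = 4149.571429/42098.857143 = 0.098567
a = ȳ − b·x̄ = 20.428571 − 0.098567·517.142857 = -30.544813
ŷ(557) = a + b·557 = -30.544813 + 0.098567·557 = 24.357183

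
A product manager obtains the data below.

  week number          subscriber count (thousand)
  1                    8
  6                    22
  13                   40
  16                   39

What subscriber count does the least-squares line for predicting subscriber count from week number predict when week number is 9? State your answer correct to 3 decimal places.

n = 4, Σx = 36, Σy = 109, Σxy = 1284, Σx² = 462
Sxx = Σx² − (Σx)²/n = 462 − 324 = 138
Sxy = Σxy − (Σx)(Σy)/n = 1284 − 981 = 303
b = Sxy/Sxx = 303/138 = 2.195652
a = ȳ − b·x̄ = 27.25 − 2.195652·9 = 7.489130
ŷ(9) = a + b·9 = 7.489130 + 2.195652·9 = 27.25

27.250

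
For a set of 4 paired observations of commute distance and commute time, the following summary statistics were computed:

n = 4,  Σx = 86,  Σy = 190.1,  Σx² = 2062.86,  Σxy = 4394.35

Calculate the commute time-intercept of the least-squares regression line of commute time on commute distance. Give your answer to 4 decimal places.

16.6412

Sxx = Σx² − (Σx)²/n = 2062.86 − 1849 = 213.86
Sxy = Σxy − (Σx)(Σy)/n = 4394.35 − 4087.15 = 307.2
b = Sxy/Sxx = 307.2/213.86 = 1.436454
a = ȳ − b·x̄ = 47.525 − 1.436454·21.5 = 16.641244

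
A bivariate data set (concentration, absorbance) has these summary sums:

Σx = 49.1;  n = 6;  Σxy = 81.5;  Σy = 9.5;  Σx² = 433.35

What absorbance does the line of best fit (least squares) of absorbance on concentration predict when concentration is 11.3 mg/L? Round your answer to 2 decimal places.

1.95

Sxx = Σx² − (Σx)²/n = 433.35 − 401.801667 = 31.548333
Sxy = Σxy − (Σx)(Σy)/n = 81.5 − 77.741667 = 3.758333
b = Sxy/Sxx = 3.758333/31.548333 = 0.119129
a = ȳ − b·x̄ = 1.583333 − 0.119129·8.183333 = 0.608458
ŷ(11.3) = a + b·11.3 = 0.608458 + 0.119129·11.3 = 1.954620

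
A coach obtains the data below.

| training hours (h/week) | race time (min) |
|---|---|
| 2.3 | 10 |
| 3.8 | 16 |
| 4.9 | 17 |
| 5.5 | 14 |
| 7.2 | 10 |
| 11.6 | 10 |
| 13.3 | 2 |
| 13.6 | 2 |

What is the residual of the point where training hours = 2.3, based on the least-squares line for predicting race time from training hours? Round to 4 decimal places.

-5.8069

n = 8, Σx = 62.2, Σy = 81, Σxy = 485.9, Σx² = 622.24
Sxx = Σx² − (Σx)²/n = 622.24 − 483.605 = 138.635
Sxy = Σxy − (Σx)(Σy)/n = 485.9 − 629.775 = -143.875
b = Sxy/Sxx = -143.875/138.635 = -1.037797
a = ȳ − b·x̄ = 10.125 − (-1.037797)·7.775 = 18.193872
ŷ(2.3) = 18.193872 + (-1.037797)·2.3 = 15.806939
residual = y − ŷ = 10 − 15.806939 = -5.806939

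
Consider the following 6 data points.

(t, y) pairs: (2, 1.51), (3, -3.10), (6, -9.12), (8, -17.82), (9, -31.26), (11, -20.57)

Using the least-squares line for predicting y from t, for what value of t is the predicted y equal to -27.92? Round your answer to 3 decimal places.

n = 6, Σx = 39, Σy = -80.36, Σxy = -711.17, Σx² = 315
Sxx = Σx² − (Σx)²/n = 315 − 253.5 = 61.5
Sxy = Σxy − (Σx)(Σy)/n = -711.17 − (-522.34) = -188.83
b = Sxy/Sxx = -188.83/61.5 = -3.070407
a = ȳ − b·x̄ = -13.393333 − (-3.070407)·6.5 = 6.564309
Set a + b·x = -27.92: x = (-27.92 − 6.564309) / (-3.070407) = 11.231187

11.231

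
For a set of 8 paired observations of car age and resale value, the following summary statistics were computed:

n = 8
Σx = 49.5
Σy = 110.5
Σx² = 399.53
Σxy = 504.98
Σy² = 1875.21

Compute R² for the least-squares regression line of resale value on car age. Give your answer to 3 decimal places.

Sxx = Σx² − (Σx)²/n = 399.53 − 306.28125 = 93.24875
Sxy = Σxy − (Σx)(Σy)/n = 504.98 − 683.71875 = -178.73875
Syy = Σy² − (Σy)²/n = 1875.21 − 1526.28125 = 348.92875
R² = Sxy²/(Sxx·Syy) = (-178.73875)²/(93.24875·348.92875) = 0.981878

0.982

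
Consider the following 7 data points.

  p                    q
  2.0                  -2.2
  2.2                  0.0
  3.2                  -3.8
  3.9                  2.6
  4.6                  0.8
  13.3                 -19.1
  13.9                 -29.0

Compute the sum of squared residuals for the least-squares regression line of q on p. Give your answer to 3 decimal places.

110.505

n = 7, Σx = 43.1, Σy = -50.7, Σxy = -659.87, Σx² = 425.55, Σy² = 1232.49
Sxx = Σx² − (Σx)²/n = 425.55 − 265.372857 = 160.177143
Sxy = Σxy − (Σx)(Σy)/n = -659.87 − (-312.167143) = -347.702857
Syy = Σy² − (Σy)²/n = 1232.49 − 367.212857 = 865.277143
b = Sxy/Sxx = -347.702857/160.177143 = -2.170740
SSE = Syy − b·Sxy = 865.277143 − (-2.170740)·(-347.702857) = 110.504803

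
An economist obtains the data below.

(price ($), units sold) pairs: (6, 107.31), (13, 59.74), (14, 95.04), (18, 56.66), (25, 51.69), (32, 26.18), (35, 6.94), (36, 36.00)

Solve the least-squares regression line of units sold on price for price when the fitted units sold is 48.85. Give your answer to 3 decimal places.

n = 8, Σx = 179, Σy = 439.56, Σxy = 7439.83, Σx² = 4895
Sxx = Σx² − (Σx)²/n = 4895 − 4005.125 = 889.875
Sxy = Σxy − (Σx)(Σy)/n = 7439.83 − 9835.155 = -2395.325
b = Sxy/Sxx = -2395.325/889.875 = -2.691754
a = ȳ − b·x̄ = 54.945 − (-2.691754)·22.375 = 115.173006
Set a + b·x = 48.85: x = (48.85 − 115.173006) / (-2.691754) = 24.639322

24.639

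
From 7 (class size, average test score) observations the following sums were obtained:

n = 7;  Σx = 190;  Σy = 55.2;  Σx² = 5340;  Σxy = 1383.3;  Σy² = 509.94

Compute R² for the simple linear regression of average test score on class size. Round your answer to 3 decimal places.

0.969

Sxx = Σx² − (Σx)²/n = 5340 − 5157.142857 = 182.857143
Sxy = Σxy − (Σx)(Σy)/n = 1383.3 − 1498.285714 = -114.985714
Syy = Σy² − (Σy)²/n = 509.94 − 435.291429 = 74.648571
R² = Sxy²/(Sxx·Syy) = (-114.985714)²/(182.857143·74.648571) = 0.968622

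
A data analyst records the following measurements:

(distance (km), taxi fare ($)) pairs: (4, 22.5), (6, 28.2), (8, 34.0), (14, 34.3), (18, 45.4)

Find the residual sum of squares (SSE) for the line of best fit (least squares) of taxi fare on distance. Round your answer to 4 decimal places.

n = 5, Σx = 50, Σy = 164.4, Σxy = 1828.6, Σx² = 636, Σy² = 5695.14
Sxx = Σx² − (Σx)²/n = 636 − 500 = 136
Sxy = Σxy − (Σx)(Σy)/n = 1828.6 − 1644 = 184.6
Syy = Σy² − (Σy)²/n = 5695.14 − 5405.472 = 289.668
b = Sxy/Sxx = 184.6/136 = 1.357353
SSE = Syy − b·Sxy = 289.668 − 1.357353·184.6 = 39.100647

39.1006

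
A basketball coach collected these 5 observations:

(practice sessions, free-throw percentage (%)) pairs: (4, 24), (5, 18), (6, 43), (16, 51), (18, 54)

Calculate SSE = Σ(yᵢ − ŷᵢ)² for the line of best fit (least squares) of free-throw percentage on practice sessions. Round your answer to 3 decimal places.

271.679

n = 5, Σx = 49, Σy = 190, Σxy = 2232, Σx² = 657, Σy² = 8266
Sxx = Σx² − (Σx)²/n = 657 − 480.2 = 176.8
Sxy = Σxy − (Σx)(Σy)/n = 2232 − 1862 = 370
Syy = Σy² − (Σy)²/n = 8266 − 7220 = 1046
b = Sxy/Sxx = 370/176.8 = 2.092760
SSE = Syy − b·Sxy = 1046 − 2.092760·370 = 271.678733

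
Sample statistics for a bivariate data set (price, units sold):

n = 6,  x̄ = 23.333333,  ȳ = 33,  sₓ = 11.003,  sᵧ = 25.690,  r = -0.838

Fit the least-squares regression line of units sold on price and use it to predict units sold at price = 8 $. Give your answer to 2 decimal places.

63.00

b = r · sᵧ/sₓ = -0.838 · 25.69/11.003 = -1.956577
a = ȳ − b·x̄ = 33 − (-1.956577)·23.333333 = 78.653470
ŷ(8) = a + b·8 = 78.653470 + (-1.956577)·8 = 63.000851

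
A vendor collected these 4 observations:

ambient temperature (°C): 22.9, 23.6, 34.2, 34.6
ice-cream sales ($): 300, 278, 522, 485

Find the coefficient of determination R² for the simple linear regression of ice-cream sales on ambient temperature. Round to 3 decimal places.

0.965

n = 4, Σx = 115.3, Σy = 1585, Σxy = 48064.2, Σx² = 3448.17, Σy² = 674993
Sxx = Σx² − (Σx)²/n = 3448.17 − 3323.5225 = 124.6475
Sxy = Σxy − (Σx)(Σy)/n = 48064.2 − 45687.625 = 2376.575
Syy = Σy² − (Σy)²/n = 674993 − 628056.25 = 46936.75
R² = Sxy²/(Sxx·Syy) = (2376.575)²/(124.6475·46936.75) = 0.965398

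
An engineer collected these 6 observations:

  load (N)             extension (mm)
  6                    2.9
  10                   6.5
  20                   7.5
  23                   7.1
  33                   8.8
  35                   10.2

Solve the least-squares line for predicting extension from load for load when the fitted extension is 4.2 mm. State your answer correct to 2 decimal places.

5.75

n = 6, Σx = 127, Σy = 43, Σxy = 1043.1, Σx² = 3379
Sxx = Σx² − (Σx)²/n = 3379 − 2688.166667 = 690.833333
Sxy = Σxy − (Σx)(Σy)/n = 1043.1 − 910.166667 = 132.933333
b = Sxy/Sxx = 132.933333/690.833333 = 0.192425
a = ȳ − b·x̄ = 7.166667 − 0.192425·21.166667 = 3.093679
Set a + b·x = 4.2: x = (4.2 − 3.093679) / 0.192425 = 5.749373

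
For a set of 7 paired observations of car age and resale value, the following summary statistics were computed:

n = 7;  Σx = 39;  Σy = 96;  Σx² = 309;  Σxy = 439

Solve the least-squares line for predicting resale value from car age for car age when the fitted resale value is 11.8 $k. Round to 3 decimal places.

Sxx = Σx² − (Σx)²/n = 309 − 217.285714 = 91.714286
Sxy = Σxy − (Σx)(Σy)/n = 439 − 534.857143 = -95.857143
b = Sxy/Sxx = -95.857143/91.714286 = -1.045171
a = ȳ − b·x̄ = 13.714286 − (-1.045171)·5.571429 = 19.537383
Set a + b·x = 11.8: x = (11.8 − 19.537383) / (-1.045171) = 7.402981

7.403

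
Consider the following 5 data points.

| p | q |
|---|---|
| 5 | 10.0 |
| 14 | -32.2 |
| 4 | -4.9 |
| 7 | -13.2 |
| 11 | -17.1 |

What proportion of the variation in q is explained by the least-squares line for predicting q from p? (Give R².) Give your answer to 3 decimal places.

n = 5, Σx = 41, Σy = -57.4, Σxy = -700.9, Σx² = 407, Σy² = 1627.5
Sxx = Σx² − (Σx)²/n = 407 − 336.2 = 70.8
Sxy = Σxy − (Σx)(Σy)/n = -700.9 − (-470.68) = -230.22
Syy = Σy² − (Σy)²/n = 1627.5 − 658.952 = 968.548
R² = Sxy²/(Sxx·Syy) = (-230.22)²/(70.8·968.548) = 0.772915

0.773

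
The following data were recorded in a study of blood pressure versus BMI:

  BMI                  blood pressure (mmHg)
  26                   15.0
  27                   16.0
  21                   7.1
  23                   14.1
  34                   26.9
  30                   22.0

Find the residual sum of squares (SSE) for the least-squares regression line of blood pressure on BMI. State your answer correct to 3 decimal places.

n = 6, Σx = 161, Σy = 101.1, Σxy = 2870, Σx² = 4431, Σy² = 1937.83
Sxx = Σx² − (Σx)²/n = 4431 − 4320.166667 = 110.833333
Sxy = Σxy − (Σx)(Σy)/n = 2870 − 2712.85 = 157.15
Syy = Σy² − (Σy)²/n = 1937.83 − 1703.535 = 234.295
b = Sxy/Sxx = 157.15/110.833333 = 1.417895
SSE = Syy − b·Sxy = 234.295 − 1.417895·157.15 = 11.472842

11.473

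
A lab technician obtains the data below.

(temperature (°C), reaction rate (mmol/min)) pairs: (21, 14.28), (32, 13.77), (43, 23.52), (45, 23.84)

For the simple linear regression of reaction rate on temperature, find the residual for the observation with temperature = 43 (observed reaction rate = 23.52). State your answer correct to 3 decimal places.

n = 4, Σx = 141, Σy = 75.41, Σxy = 2824.68, Σx² = 5339
Sxx = Σx² − (Σx)²/n = 5339 − 4970.25 = 368.75
Sxy = Σxy − (Σx)(Σy)/n = 2824.68 − 2658.2025 = 166.4775
b = Sxy/Sxx = 166.4775/368.75 = 0.451464
a = ȳ − b·x̄ = 18.8525 − 0.451464·35.25 = 2.938380
ŷ(43) = 2.938380 + 0.451464·43 = 22.351349
residual = y − ŷ = 23.52 − 22.351349 = 1.168651

1.169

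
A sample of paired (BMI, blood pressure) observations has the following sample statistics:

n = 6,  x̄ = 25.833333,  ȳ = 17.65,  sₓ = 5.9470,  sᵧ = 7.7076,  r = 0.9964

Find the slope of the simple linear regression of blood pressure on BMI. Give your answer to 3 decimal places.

1.291

b = r · sᵧ/sₓ = 0.9964 · 7.7076/5.947 = 1.291383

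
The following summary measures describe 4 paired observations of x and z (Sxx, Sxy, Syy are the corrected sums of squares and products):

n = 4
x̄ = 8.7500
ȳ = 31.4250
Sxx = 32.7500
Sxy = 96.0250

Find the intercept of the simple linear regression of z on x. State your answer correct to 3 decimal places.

5.769

b = Sxy/Sxx = 96.025/32.75 = 2.932061
a = ȳ − b·x̄ = 31.425 − 2.932061·8.75 = 5.769466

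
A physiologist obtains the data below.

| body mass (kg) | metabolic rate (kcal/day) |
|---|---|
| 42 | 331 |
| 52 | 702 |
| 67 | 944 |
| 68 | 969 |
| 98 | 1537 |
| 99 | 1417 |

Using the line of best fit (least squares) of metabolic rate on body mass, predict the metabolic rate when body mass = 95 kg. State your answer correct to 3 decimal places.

1434.910

n = 6, Σx = 426, Σy = 5900, Σxy = 470455, Σx² = 32986
Sxx = Σx² − (Σx)²/n = 32986 − 30246 = 2740
Sxy = Σxy − (Σx)(Σy)/n = 470455 − 418900 = 51555
b = Sxy/Sxx = 51555/2740 = 18.815693
a = ȳ − b·x̄ = 983.333333 − 18.815693·71 = -352.580900
ŷ(95) = a + b·95 = -352.580900 + 18.815693·95 = 1434.909976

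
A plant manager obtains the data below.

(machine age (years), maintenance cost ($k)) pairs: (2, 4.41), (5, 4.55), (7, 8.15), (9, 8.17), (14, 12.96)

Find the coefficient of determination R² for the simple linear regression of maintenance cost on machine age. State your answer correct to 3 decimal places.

n = 5, Σx = 37, Σy = 38.24, Σxy = 343.59, Σx² = 355, Σy² = 341.2836
Sxx = Σx² − (Σx)²/n = 355 − 273.8 = 81.2
Sxy = Σxy − (Σx)(Σy)/n = 343.59 − 282.976 = 60.614
Syy = Σy² − (Σy)²/n = 341.2836 − 292.45952 = 48.82408
R² = Sxy²/(Sxx·Syy) = (60.614)²/(81.2·48.82408) = 0.926735

0.927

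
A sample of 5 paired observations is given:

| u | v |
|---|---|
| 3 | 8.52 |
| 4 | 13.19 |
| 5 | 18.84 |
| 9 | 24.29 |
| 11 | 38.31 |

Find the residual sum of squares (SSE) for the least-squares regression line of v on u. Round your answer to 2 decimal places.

39.25

n = 5, Σx = 32, Σy = 103.15, Σxy = 812.54, Σx² = 252, Σy² = 2659.1723
Sxx = Σx² − (Σx)²/n = 252 − 204.8 = 47.2
Sxy = Σxy − (Σx)(Σy)/n = 812.54 − 660.16 = 152.38
Syy = Σy² − (Σy)²/n = 2659.1723 − 2127.9845 = 531.1878
b = Sxy/Sxx = 152.38/47.2 = 3.228390
SSE = Syy − b·Sxy = 531.1878 − 3.228390·152.38 = 39.245758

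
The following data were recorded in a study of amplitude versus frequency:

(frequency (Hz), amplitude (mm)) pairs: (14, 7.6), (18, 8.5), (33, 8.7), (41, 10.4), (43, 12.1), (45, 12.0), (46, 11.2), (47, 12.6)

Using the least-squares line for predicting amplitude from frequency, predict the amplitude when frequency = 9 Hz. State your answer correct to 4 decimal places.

n = 8, Σx = 287, Σy = 83.1, Σxy = 3140.6, Σx² = 11489
Sxx = Σx² − (Σx)²/n = 11489 − 10296.125 = 1192.875
Sxy = Σxy − (Σx)(Σy)/n = 3140.6 − 2981.2125 = 159.3875
b = Sxy/Sxx = 159.3875/1192.875 = 0.133616
a = ȳ − b·x̄ = 10.3875 − 0.133616·35.875 = 5.594017
ŷ(9) = a + b·9 = 5.594017 + 0.133616·9 = 6.796563

6.7966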